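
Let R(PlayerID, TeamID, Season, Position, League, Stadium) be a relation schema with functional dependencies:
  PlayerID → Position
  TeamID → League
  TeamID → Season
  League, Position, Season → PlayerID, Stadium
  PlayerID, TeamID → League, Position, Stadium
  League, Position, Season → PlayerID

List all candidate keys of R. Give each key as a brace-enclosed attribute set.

Attributes never on any right-hand side: {TeamID} — every candidate key must contain it.
{PlayerID, TeamID} is a candidate key since {PlayerID, TeamID}⁺ = {League, PlayerID, Position, Season, Stadium, TeamID} covers every attribute.
{Position, TeamID} is a candidate key since {Position, TeamID}⁺ = {League, PlayerID, Position, Season, Stadium, TeamID} covers every attribute.
Any other superkey properly contains one of these, so there are no further candidate keys.

{PlayerID, TeamID}, {Position, TeamID}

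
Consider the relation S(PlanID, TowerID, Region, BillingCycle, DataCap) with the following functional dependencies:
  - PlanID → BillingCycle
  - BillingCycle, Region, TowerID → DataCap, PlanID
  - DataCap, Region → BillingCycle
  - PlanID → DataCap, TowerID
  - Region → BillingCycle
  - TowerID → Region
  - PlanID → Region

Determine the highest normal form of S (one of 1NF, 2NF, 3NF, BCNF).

Candidate keys: {PlanID}, {TowerID}. Prime attributes: {PlanID, TowerID}.
DataCap, Region → BillingCycle breaks BCNF: {DataCap, Region}⁺ = {BillingCycle, DataCap, Region}, so {DataCap, Region} is not a superkey.
DataCap, Region → BillingCycle has non-prime {BillingCycle} on the right and a non-superkey on the left, so 3NF fails.
All keys have size 1, which rules out partial dependencies — 2NF is satisfied.

2NF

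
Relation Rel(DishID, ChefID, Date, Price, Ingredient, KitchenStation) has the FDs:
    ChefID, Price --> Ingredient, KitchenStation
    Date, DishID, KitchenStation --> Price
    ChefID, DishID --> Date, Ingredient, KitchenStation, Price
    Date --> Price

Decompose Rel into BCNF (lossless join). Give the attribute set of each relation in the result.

{ChefID, Date, DishID}; {ChefID, Ingredient, KitchenStation, Price}; {Date, Price}

Candidate key of the original relation: {ChefID, DishID}.
{ChefID, Date, DishID, Ingredient, KitchenStation, Price}: {ChefID, Price} determines {ChefID, Ingredient, KitchenStation, Price} here but is not a superkey — split on ChefID, Price --> Ingredient, KitchenStation, giving {ChefID, Ingredient, KitchenStation, Price} and {ChefID, Date, DishID, Price}.
{ChefID, Ingredient, KitchenStation, Price}: every determinant is a superkey — BCNF.
{ChefID, Date, DishID, Price}: {Date} determines {Date, Price} here but is not a superkey — split on Date --> Price, giving {Date, Price} and {ChefID, Date, DishID}.
{Date, Price}: every determinant is a superkey — BCNF.
{ChefID, Date, DishID}: every determinant is a superkey — BCNF.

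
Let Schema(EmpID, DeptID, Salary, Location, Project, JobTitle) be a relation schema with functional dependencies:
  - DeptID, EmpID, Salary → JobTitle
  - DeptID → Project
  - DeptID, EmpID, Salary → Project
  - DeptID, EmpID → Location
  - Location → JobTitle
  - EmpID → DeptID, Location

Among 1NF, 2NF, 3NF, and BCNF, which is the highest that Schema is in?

Candidate key: {EmpID, Salary}. Prime attributes: {EmpID, Salary}.
DeptID → Project breaks BCNF: {DeptID}⁺ = {DeptID, Project}, so {DeptID} is not a superkey.
Because {Project} is non-prime and the left side of DeptID → Project is not a superkey, the relation is not in 3NF.
Since {EmpID} ⊂ {EmpID, Salary} and {EmpID}⁺ ⊇ {DeptID, JobTitle, Location, Project} with {DeptID, JobTitle, Location, Project} non-prime, there is a partial dependency; 2NF fails.

1NF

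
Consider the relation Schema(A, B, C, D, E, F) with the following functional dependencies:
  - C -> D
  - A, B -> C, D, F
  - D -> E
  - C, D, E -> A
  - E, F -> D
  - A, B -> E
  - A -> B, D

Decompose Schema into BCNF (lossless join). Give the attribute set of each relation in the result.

{A, B, C, D, F}; {D, E}

Candidate keys of the original relation: {A}, {C}.
{A, B, C, D, E, F}: {D} determines {D, E} here but is not a superkey — split on D -> E, giving {D, E} and {A, B, C, D, F}.
{D, E} is in BCNF.
{A, B, C, D, F} is in BCNF.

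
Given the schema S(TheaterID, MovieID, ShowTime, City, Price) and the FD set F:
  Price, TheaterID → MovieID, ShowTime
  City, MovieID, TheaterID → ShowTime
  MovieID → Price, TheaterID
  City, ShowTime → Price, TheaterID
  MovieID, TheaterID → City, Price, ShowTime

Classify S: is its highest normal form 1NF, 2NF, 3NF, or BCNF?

Candidate keys: {City, ShowTime}, {MovieID}, {Price, TheaterID}. Prime attributes: {City, MovieID, Price, ShowTime, TheaterID}.
The left-hand side of every FD is a superkey, so BCNF is satisfied.

BCNF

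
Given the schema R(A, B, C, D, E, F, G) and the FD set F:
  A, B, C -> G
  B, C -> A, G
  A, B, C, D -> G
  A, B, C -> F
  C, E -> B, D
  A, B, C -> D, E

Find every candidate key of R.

No FD produces {C}, so it must be in every candidate key.
Closure of {B, C} is {A, B, C, D, E, F, G}, the whole schema; {B, C} is a candidate key.
Closure of {C, E} is {A, B, C, D, E, F, G}, the whole schema; {C, E} is a candidate key.
No proper subset of any of these is a key, and no other minimal superkey exists.

{B, C}, {C, E}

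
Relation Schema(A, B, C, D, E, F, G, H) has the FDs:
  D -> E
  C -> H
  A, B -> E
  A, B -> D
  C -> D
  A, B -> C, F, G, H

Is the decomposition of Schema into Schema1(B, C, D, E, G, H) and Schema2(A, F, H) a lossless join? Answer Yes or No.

Common attributes: {H}; their closure is {H}.
The closure covers neither Schema1 nor Schema2 entirely; the join is not lossless.

No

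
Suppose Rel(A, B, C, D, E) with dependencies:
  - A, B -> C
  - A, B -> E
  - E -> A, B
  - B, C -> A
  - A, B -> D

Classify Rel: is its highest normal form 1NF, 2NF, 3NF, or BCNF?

BCNF

Candidate keys: {A, B}, {B, C}, {E}. Prime attributes: {A, B, C, E}.
Each dependency's left side is a superkey — BCNF holds.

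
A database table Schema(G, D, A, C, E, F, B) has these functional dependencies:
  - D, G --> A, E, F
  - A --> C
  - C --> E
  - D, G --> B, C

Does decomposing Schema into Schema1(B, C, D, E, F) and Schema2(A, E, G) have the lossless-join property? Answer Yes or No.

The shared attributes are {E} and {E}⁺ = {E}.
The closure covers neither Schema1 nor Schema2 entirely; the join is not lossless.

No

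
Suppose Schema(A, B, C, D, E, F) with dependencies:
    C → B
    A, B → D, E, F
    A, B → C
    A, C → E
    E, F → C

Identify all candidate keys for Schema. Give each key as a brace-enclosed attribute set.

{A} never appears on the right of any FD, so every key must include it.
{A, B}⁺ = {A, B, C, D, E, F}, which is every attribute, so {A, B} is a candidate key.
{A, C}⁺ = {A, B, C, D, E, F}, which is every attribute, so {A, C} is a candidate key.
{A, E, F}⁺ = {A, B, C, D, E, F}, which is every attribute, so {A, E, F} is a candidate key.
No proper subset of any of these is a key, and no other minimal superkey exists.

{A, B}, {A, C}, {A, E, F}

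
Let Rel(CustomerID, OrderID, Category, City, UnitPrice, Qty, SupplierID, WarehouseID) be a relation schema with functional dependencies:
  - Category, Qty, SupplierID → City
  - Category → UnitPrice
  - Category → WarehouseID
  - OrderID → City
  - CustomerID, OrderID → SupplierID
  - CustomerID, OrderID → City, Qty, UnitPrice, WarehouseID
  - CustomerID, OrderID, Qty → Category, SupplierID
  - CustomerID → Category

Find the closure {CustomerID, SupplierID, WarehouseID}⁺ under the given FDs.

Start with {CustomerID, SupplierID, WarehouseID}.
CustomerID → Category applies; add {Category} → now {Category, CustomerID, SupplierID, WarehouseID}.
Category → UnitPrice applies; add {UnitPrice} → now {Category, CustomerID, SupplierID, UnitPrice, WarehouseID}.
No further FD applies.

{Category, CustomerID, SupplierID, UnitPrice, WarehouseID}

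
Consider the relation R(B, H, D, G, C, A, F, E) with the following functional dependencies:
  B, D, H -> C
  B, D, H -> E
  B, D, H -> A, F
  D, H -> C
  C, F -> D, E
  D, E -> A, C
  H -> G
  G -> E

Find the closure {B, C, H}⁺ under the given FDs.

{B, C, E, G, H}

Start with {B, C, H}.
H -> G applies; add {G} → now {B, C, G, H}.
G -> E applies; add {E} → now {B, C, E, G, H}.
No further FD applies.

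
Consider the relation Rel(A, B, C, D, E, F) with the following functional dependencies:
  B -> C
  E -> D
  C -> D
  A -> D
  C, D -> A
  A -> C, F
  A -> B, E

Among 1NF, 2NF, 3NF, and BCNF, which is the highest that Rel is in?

2NF

Candidate keys: {A}, {B}, {C}. Prime attributes: {A, B, C}.
For E -> D we have {E}⁺ = {D, E}; {E} is not a superkey, so BCNF fails.
E -> D determines the non-prime attribute {D} from a non-superkey — 3NF is violated.
With only single-attribute keys there can be no partial dependency, so 2NF holds.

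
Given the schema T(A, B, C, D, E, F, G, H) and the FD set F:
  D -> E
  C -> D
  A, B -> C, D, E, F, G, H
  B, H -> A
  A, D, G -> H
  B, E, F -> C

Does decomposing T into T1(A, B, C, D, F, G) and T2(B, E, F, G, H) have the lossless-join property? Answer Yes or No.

No

T1 ∩ T2 = {B, F, G}; its closure under F is {B, F, G}.
Neither T1 nor T2 is contained in that closure, so the decomposition is lossy.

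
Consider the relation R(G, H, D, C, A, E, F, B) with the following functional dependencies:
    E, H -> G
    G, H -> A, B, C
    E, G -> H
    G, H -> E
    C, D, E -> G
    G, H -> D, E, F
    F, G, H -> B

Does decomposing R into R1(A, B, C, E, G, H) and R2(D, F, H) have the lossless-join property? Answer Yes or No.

No

The shared attributes are {H} and {H}⁺ = {H}.
Neither R1 nor R2 is contained in that closure, so the decomposition is lossy.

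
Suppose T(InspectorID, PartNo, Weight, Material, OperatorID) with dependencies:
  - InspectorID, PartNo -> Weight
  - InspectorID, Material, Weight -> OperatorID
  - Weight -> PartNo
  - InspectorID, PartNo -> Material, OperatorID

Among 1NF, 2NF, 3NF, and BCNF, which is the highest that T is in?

3NF

Candidate keys: {InspectorID, PartNo}, {InspectorID, Weight}. Prime attributes: {InspectorID, PartNo, Weight}.
Weight -> PartNo breaks BCNF: {Weight}⁺ = {PartNo, Weight}, so {Weight} is not a superkey.
Since {PartNo} ⊆ prime attributes and every other non-superkey FD also has a prime right side, the schema is in 3NF.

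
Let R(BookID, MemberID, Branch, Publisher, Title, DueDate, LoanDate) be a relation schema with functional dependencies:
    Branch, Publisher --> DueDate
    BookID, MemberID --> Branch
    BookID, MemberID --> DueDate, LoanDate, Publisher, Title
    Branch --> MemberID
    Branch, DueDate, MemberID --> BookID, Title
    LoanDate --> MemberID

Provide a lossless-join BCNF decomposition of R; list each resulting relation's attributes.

{BookID, Branch, DueDate, LoanDate, Publisher, Title}; {Branch, MemberID}

Candidate keys of the original relation: {BookID, Branch}, {BookID, LoanDate}, {BookID, MemberID}, {Branch, DueDate}, {Branch, Publisher}.
Within {BookID, Branch, DueDate, LoanDate, MemberID, Publisher, Title}: {Branch}⁺ ∩ {BookID, Branch, DueDate, LoanDate, MemberID, Publisher, Title} = {Branch, MemberID}, not the whole set, so Branch --> MemberID violates BCNF; decompose into {Branch, MemberID} and {BookID, Branch, DueDate, LoanDate, Publisher, Title}.
{Branch, MemberID} is in BCNF.
{BookID, Branch, DueDate, LoanDate, Publisher, Title} is in BCNF.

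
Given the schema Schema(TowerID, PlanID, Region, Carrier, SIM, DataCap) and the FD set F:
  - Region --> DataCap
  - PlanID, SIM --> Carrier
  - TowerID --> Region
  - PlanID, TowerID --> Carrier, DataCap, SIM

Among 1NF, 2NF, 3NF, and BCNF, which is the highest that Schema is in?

Candidate key: {PlanID, TowerID}. Prime attributes: {PlanID, TowerID}.
Region --> DataCap: {Region}⁺ = {DataCap, Region}, which is not all of the attributes, so the left side is not a superkey — BCNF is violated.
Region --> DataCap has non-prime {DataCap} on the right and a non-superkey on the left, so 3NF fails.
Since {TowerID} ⊂ {PlanID, TowerID} and {TowerID}⁺ ⊇ {DataCap, Region} with {DataCap, Region} non-prime, there is a partial dependency; 2NF fails.

1NF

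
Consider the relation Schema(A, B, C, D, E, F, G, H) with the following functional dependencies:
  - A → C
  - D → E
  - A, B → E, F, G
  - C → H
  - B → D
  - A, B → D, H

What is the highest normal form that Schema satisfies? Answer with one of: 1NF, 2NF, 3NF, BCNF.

Candidate key: {A, B}. Prime attributes: {A, B}.
A → C breaks BCNF: {A}⁺ = {A, C, H}, so {A} is not a superkey.
Because {C} is non-prime and the left side of A → C is not a superkey, the relation is not in 3NF.
The proper key subset {A} of {A, B} determines non-prime {C, H}, so the relation is not even in 2NF.

1NF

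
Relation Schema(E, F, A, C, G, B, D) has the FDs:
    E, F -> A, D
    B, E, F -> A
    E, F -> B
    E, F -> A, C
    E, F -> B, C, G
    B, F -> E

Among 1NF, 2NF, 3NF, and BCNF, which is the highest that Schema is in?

Candidate keys: {B, F}, {E, F}. Prime attributes: {B, E, F}.
The left-hand side of every FD is a superkey, so BCNF is satisfied.

BCNF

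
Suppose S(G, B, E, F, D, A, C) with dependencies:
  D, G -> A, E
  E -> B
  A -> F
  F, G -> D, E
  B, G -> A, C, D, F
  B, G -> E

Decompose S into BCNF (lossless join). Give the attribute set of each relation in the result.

{A, C, D, E, G}; {A, F}; {B, E}

Candidate keys of the original relation: {A, G}, {B, G}, {D, G}, {E, G}, {F, G}.
In {A, B, C, D, E, F, G}, {E} is not a superkey ({E}⁺ restricted to this set is {B, E}), so split on E -> B into {B, E} and {A, C, D, E, F, G}.
{B, E} is in BCNF.
In {A, C, D, E, F, G}, {A} is not a superkey ({A}⁺ restricted to this set is {A, F}), so split on A -> F into {A, F} and {A, C, D, E, G}.
{A, F} is in BCNF.
{A, C, D, E, G} is in BCNF.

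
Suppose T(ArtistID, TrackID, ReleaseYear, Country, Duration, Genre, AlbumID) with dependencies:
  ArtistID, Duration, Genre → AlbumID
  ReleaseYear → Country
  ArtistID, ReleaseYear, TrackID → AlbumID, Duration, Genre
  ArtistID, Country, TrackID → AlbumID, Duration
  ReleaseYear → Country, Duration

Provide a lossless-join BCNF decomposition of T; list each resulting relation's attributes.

{AlbumID, ArtistID, Duration, Genre}; {ArtistID, Genre, ReleaseYear, TrackID}; {Country, Duration, ReleaseYear}

Candidate key of the original relation: {ArtistID, ReleaseYear, TrackID}.
{AlbumID, ArtistID, Country, Duration, Genre, ReleaseYear, TrackID}: {ArtistID, Duration, Genre} determines {AlbumID, ArtistID, Duration, Genre} here but is not a superkey — split on ArtistID, Duration, Genre → AlbumID, giving {AlbumID, ArtistID, Duration, Genre} and {ArtistID, Country, Duration, Genre, ReleaseYear, TrackID}.
{AlbumID, ArtistID, Duration, Genre} is in BCNF.
{ArtistID, Country, Duration, Genre, ReleaseYear, TrackID}: {ReleaseYear} determines {Country, Duration, ReleaseYear} here but is not a superkey — split on ReleaseYear → Country, Duration, giving {Country, Duration, ReleaseYear} and {ArtistID, Genre, ReleaseYear, TrackID}.
{Country, Duration, ReleaseYear} is in BCNF.
{ArtistID, Genre, ReleaseYear, TrackID} is in BCNF.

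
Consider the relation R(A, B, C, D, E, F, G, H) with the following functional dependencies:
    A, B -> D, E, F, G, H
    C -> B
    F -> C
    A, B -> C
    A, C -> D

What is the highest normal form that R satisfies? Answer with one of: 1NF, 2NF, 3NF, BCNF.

Candidate keys: {A, B}, {A, C}, {A, F}. Prime attributes: {A, B, C, F}.
C -> B: {C}⁺ = {B, C}, which is not all of the attributes, so the left side is not a superkey — BCNF is violated.
Since {B} ⊆ prime attributes and every other non-superkey FD also has a prime right side, the schema is in 3NF.

3NF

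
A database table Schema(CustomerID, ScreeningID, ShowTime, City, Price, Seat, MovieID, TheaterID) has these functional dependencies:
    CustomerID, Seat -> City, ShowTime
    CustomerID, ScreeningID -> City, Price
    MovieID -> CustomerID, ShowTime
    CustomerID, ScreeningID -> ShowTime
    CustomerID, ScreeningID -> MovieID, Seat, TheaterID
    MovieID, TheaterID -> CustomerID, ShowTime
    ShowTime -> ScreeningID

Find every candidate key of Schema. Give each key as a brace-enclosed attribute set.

{MovieID}⁺ = {City, CustomerID, MovieID, Price, ScreeningID, Seat, ShowTime, TheaterID}, which is every attribute, so {MovieID} is a candidate key.
{CustomerID, ScreeningID}⁺ = {City, CustomerID, MovieID, Price, ScreeningID, Seat, ShowTime, TheaterID}, which is every attribute, so {CustomerID, ScreeningID} is a candidate key.
{CustomerID, Seat}⁺ = {City, CustomerID, MovieID, Price, ScreeningID, Seat, ShowTime, TheaterID}, which is every attribute, so {CustomerID, Seat} is a candidate key.
{CustomerID, ShowTime}⁺ = {City, CustomerID, MovieID, Price, ScreeningID, Seat, ShowTime, TheaterID}, which is every attribute, so {CustomerID, ShowTime} is a candidate key.
These are minimal and exhaustive — every other superkey contains one of them.

{CustomerID, ScreeningID}, {CustomerID, Seat}, {CustomerID, ShowTime}, {MovieID}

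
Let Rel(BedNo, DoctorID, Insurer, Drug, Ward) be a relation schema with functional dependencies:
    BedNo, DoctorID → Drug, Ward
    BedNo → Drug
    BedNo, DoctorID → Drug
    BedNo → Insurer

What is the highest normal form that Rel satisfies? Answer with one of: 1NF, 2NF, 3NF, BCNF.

1NF

Candidate key: {BedNo, DoctorID}. Prime attributes: {BedNo, DoctorID}.
BedNo → Drug breaks BCNF: {BedNo}⁺ = {BedNo, Drug, Insurer}, so {BedNo} is not a superkey.
BedNo → Drug determines the non-prime attribute {Drug} from a non-superkey — 3NF is violated.
Since {BedNo} ⊂ {BedNo, DoctorID} and {BedNo}⁺ ⊇ {Drug, Insurer} with {Drug, Insurer} non-prime, there is a partial dependency; 2NF fails.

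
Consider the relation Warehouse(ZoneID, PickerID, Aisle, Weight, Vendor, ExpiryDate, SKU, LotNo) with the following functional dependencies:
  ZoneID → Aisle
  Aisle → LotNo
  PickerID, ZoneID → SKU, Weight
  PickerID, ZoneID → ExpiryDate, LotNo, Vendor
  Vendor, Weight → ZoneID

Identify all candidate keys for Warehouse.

{PickerID, Vendor, Weight}, {PickerID, ZoneID}

Attributes never on any right-hand side: {PickerID} — every candidate key must contain it.
{PickerID, ZoneID}⁺ = {Aisle, ExpiryDate, LotNo, PickerID, SKU, Vendor, Weight, ZoneID} — all of the relation — so {PickerID, ZoneID} is a candidate key.
{PickerID, Vendor, Weight}⁺ = {Aisle, ExpiryDate, LotNo, PickerID, SKU, Vendor, Weight, ZoneID} — all of the relation — so {PickerID, Vendor, Weight} is a candidate key.
No proper subset of any of these is a key, and no other minimal superkey exists.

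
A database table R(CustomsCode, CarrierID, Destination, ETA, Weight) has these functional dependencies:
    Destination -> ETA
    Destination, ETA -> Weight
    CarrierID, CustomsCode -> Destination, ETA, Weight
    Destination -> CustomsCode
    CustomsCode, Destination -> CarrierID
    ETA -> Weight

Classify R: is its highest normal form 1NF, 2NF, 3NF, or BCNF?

Candidate keys: {CarrierID, CustomsCode}, {Destination}. Prime attributes: {CarrierID, CustomsCode, Destination}.
ETA -> Weight: {ETA}⁺ = {ETA, Weight}, which is not all of the attributes, so the left side is not a superkey — BCNF is violated.
Because {Weight} is non-prime and the left side of ETA -> Weight is not a superkey, the relation is not in 3NF.
No non-prime attribute depends on a proper subset of any candidate key, so 2NF holds.

2NF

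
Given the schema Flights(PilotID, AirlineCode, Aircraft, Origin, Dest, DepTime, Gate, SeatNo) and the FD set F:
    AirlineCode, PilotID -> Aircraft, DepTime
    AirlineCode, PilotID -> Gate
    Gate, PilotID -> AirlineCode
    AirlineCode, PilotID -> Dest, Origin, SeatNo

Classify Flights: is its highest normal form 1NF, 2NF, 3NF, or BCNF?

BCNF

Candidate keys: {AirlineCode, PilotID}, {Gate, PilotID}. Prime attributes: {AirlineCode, Gate, PilotID}.
The left-hand side of every FD is a superkey, so BCNF is satisfied.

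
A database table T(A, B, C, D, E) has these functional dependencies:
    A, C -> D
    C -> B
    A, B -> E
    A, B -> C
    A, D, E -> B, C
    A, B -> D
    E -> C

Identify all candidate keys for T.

Attributes never on any right-hand side: {A} — every candidate key must contain it.
{A, B} is a candidate key since {A, B}⁺ = {A, B, C, D, E} covers every attribute.
{A, C} is a candidate key since {A, C}⁺ = {A, B, C, D, E} covers every attribute.
{A, E} is a candidate key since {A, E}⁺ = {A, B, C, D, E} covers every attribute.
These are minimal and exhaustive — every other superkey contains one of them.

{A, B}, {A, C}, {A, E}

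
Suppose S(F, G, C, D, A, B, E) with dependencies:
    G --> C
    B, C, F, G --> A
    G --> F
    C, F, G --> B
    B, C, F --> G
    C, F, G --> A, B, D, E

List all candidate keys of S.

{G}⁺ = {A, B, C, D, E, F, G} — all of the relation — so {G} is a candidate key.
{B, C, F}⁺ = {A, B, C, D, E, F, G} — all of the relation — so {B, C, F} is a candidate key.
No proper subset of any of these is a key, and no other minimal superkey exists.

{B, C, F}, {G}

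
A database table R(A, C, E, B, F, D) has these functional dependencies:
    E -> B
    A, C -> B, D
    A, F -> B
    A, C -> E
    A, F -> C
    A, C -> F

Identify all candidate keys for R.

{A, C}, {A, F}

Attributes never on any right-hand side: {A} — every candidate key must contain it.
{A, C}⁺ = {A, B, C, D, E, F}, which is every attribute, so {A, C} is a candidate key.
{A, F}⁺ = {A, B, C, D, E, F}, which is every attribute, so {A, F} is a candidate key.
Any other superkey properly contains one of these, so there are no further candidate keys.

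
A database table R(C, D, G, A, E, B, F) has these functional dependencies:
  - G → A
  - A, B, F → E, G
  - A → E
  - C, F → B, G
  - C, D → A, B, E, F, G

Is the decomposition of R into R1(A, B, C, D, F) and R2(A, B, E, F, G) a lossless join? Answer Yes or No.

Yes

R1 ∩ R2 = {A, B, F}; its closure under F is {A, B, E, F, G}.
Since R2 ⊆ {A, B, E, F, G}, the intersection is a superkey of R2; the decomposition is lossless.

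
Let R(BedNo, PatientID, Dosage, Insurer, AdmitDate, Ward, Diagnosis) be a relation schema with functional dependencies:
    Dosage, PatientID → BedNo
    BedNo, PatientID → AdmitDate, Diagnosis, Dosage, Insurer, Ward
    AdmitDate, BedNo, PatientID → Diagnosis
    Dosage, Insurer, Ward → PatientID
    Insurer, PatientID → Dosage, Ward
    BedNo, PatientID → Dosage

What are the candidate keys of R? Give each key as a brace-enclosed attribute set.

{BedNo, PatientID}, {Dosage, Insurer, Ward}, {Dosage, PatientID}, {Insurer, PatientID}

Closure of {BedNo, PatientID} is {AdmitDate, BedNo, Diagnosis, Dosage, Insurer, PatientID, Ward}, the whole schema; {BedNo, PatientID} is a candidate key.
Closure of {Dosage, PatientID} is {AdmitDate, BedNo, Diagnosis, Dosage, Insurer, PatientID, Ward}, the whole schema; {Dosage, PatientID} is a candidate key.
Closure of {Insurer, PatientID} is {AdmitDate, BedNo, Diagnosis, Dosage, Insurer, PatientID, Ward}, the whole schema; {Insurer, PatientID} is a candidate key.
Closure of {Dosage, Insurer, Ward} is {AdmitDate, BedNo, Diagnosis, Dosage, Insurer, PatientID, Ward}, the whole schema; {Dosage, Insurer, Ward} is a candidate key.
No proper subset of any of these is a key, and no other minimal superkey exists.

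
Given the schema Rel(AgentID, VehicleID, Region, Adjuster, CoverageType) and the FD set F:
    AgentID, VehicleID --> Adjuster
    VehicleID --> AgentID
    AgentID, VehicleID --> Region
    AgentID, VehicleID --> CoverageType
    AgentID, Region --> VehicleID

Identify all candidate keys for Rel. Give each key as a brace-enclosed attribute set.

{VehicleID}⁺ = {Adjuster, AgentID, CoverageType, Region, VehicleID}, which is every attribute, so {VehicleID} is a candidate key.
{AgentID, Region}⁺ = {Adjuster, AgentID, CoverageType, Region, VehicleID}, which is every attribute, so {AgentID, Region} is a candidate key.
No proper subset of any of these is a key, and no other minimal superkey exists.

{AgentID, Region}, {VehicleID}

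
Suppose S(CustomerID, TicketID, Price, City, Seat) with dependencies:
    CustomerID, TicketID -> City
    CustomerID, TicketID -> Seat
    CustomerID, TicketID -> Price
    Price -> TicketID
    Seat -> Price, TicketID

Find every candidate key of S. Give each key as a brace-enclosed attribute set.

{CustomerID, Price}, {CustomerID, Seat}, {CustomerID, TicketID}

{CustomerID} never appears on the right of any FD, so every key must include it.
{CustomerID, Price}⁺ = {City, CustomerID, Price, Seat, TicketID}, which is every attribute, so {CustomerID, Price} is a candidate key.
{CustomerID, Seat}⁺ = {City, CustomerID, Price, Seat, TicketID}, which is every attribute, so {CustomerID, Seat} is a candidate key.
{CustomerID, TicketID}⁺ = {City, CustomerID, Price, Seat, TicketID}, which is every attribute, so {CustomerID, TicketID} is a candidate key.
Any other superkey properly contains one of these, so there are no further candidate keys.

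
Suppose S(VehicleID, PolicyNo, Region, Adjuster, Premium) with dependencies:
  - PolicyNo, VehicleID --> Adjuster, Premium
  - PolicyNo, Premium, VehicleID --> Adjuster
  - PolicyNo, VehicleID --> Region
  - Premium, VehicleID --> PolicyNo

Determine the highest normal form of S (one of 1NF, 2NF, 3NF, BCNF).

BCNF

Candidate keys: {PolicyNo, VehicleID}, {Premium, VehicleID}. Prime attributes: {PolicyNo, Premium, VehicleID}.
The left-hand side of every FD is a superkey, so BCNF is satisfied.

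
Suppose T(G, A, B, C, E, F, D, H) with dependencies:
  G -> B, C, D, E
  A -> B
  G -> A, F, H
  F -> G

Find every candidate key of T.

{F}, {G}

Closure of {F} is {A, B, C, D, E, F, G, H}, the whole schema; {F} is a candidate key.
Closure of {G} is {A, B, C, D, E, F, G, H}, the whole schema; {G} is a candidate key.
These are minimal and exhaustive — every other superkey contains one of them.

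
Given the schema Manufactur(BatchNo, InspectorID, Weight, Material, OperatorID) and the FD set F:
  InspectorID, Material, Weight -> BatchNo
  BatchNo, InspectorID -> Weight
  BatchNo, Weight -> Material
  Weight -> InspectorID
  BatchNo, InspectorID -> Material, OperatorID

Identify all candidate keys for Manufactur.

{BatchNo, InspectorID}, {BatchNo, Weight}, {Material, Weight}

Closure of {BatchNo, InspectorID} is {BatchNo, InspectorID, Material, OperatorID, Weight}, the whole schema; {BatchNo, InspectorID} is a candidate key.
Closure of {BatchNo, Weight} is {BatchNo, InspectorID, Material, OperatorID, Weight}, the whole schema; {BatchNo, Weight} is a candidate key.
Closure of {Material, Weight} is {BatchNo, InspectorID, Material, OperatorID, Weight}, the whole schema; {Material, Weight} is a candidate key.
No proper subset of any of these is a key, and no other minimal superkey exists.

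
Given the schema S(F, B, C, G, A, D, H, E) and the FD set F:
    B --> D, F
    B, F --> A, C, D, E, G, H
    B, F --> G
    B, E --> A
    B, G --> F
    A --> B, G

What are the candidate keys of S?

{A}, {B}

Closure of {A} is {A, B, C, D, E, F, G, H}, the whole schema; {A} is a candidate key.
Closure of {B} is {A, B, C, D, E, F, G, H}, the whole schema; {B} is a candidate key.
No proper subset of any of these is a key, and no other minimal superkey exists.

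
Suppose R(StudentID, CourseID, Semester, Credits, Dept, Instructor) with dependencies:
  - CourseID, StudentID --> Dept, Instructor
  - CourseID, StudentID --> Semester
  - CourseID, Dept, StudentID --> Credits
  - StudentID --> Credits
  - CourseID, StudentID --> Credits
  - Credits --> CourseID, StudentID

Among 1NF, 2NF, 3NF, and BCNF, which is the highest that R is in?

BCNF

Candidate keys: {Credits}, {StudentID}. Prime attributes: {Credits, StudentID}.
Each dependency's left side is a superkey — BCNF holds.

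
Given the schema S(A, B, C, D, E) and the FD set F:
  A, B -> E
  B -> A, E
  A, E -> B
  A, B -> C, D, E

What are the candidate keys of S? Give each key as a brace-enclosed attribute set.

{B}⁺ = {A, B, C, D, E} — all of the relation — so {B} is a candidate key.
{A, E}⁺ = {A, B, C, D, E} — all of the relation — so {A, E} is a candidate key.
These are minimal and exhaustive — every other superkey contains one of them.

{A, E}, {B}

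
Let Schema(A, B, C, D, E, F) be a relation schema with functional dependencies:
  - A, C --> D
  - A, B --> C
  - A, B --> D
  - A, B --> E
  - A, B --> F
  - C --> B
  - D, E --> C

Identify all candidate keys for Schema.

No FD produces {A}, so it must be in every candidate key.
{A, B}⁺ = {A, B, C, D, E, F}, which is every attribute, so {A, B} is a candidate key.
{A, C}⁺ = {A, B, C, D, E, F}, which is every attribute, so {A, C} is a candidate key.
{A, D, E}⁺ = {A, B, C, D, E, F}, which is every attribute, so {A, D, E} is a candidate key.
These are minimal and exhaustive — every other superkey contains one of them.

{A, B}, {A, C}, {A, D, E}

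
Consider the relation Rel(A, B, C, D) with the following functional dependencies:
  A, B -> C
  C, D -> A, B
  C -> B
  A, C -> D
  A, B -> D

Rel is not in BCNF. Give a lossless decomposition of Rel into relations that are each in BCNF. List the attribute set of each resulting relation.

Candidate keys of the original relation: {A, B}, {A, C}, {C, D}.
{A, B, C, D}: {C} determines {B, C} here but is not a superkey — split on C -> B, giving {B, C} and {A, C, D}.
{B, C} is in BCNF.
{A, C, D} is in BCNF.

{A, C, D}; {B, C}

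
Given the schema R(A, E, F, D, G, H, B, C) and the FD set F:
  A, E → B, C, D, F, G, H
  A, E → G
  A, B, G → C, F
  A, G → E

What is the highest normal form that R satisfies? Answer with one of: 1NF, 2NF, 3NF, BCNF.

BCNF

Candidate keys: {A, E}, {A, G}. Prime attributes: {A, E, G}.
The left-hand side of every FD is a superkey, so BCNF is satisfied.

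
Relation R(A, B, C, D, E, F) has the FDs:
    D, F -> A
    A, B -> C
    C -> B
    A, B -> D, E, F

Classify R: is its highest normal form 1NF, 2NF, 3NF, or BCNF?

Candidate keys: {A, B}, {A, C}, {B, D, F}, {C, D, F}. Prime attributes: {A, B, C, D, F}.
D, F -> A breaks BCNF: {D, F}⁺ = {A, D, F}, so {D, F} is not a superkey.
Its right-hand attributes {A} are all prime, as are those of every other non-superkey FD — the relation is in 3NF.

3NF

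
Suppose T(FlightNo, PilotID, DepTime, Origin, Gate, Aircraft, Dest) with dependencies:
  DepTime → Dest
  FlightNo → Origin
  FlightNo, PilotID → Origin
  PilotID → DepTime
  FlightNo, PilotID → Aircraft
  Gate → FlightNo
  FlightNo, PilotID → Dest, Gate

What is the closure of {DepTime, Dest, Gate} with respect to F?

Start with {DepTime, Dest, Gate}.
Gate → FlightNo applies; add {FlightNo} → now {DepTime, Dest, FlightNo, Gate}.
FlightNo → Origin applies; add {Origin} → now {DepTime, Dest, FlightNo, Gate, Origin}.
No further FD applies.

{DepTime, Dest, FlightNo, Gate, Origin}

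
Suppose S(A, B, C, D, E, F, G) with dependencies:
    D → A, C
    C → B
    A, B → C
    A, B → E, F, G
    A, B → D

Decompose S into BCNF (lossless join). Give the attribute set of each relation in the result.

Candidate keys of the original relation: {A, B}, {A, C}, {D}.
{A, B, C, D, E, F, G}: {C} determines {B, C} here but is not a superkey — split on C → B, giving {B, C} and {A, C, D, E, F, G}.
{B, C}: every determinant is a superkey — BCNF.
{A, C, D, E, F, G}: every determinant is a superkey — BCNF.

{A, C, D, E, F, G}; {B, C}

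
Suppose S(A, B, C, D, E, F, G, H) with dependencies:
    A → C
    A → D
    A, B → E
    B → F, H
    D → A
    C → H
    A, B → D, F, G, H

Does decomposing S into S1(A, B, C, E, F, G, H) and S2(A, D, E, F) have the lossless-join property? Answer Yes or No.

S1 ∩ S2 = {A, E, F}; its closure under F is {A, C, D, E, F, H}.
This includes all of S2, so the common attributes are a superkey of S2 — the join is lossless.

Yes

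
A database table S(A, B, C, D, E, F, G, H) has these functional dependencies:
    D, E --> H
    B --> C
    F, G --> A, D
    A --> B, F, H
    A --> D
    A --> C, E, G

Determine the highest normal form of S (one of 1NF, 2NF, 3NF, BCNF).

2NF

Candidate keys: {A}, {F, G}. Prime attributes: {A, F, G}.
D, E --> H breaks BCNF: {D, E}⁺ = {D, E, H}, so {D, E} is not a superkey.
Because {H} is non-prime and the left side of D, E --> H is not a superkey, the relation is not in 3NF.
Checking every proper subset of each key, none determines a non-prime attribute — 2NF is satisfied.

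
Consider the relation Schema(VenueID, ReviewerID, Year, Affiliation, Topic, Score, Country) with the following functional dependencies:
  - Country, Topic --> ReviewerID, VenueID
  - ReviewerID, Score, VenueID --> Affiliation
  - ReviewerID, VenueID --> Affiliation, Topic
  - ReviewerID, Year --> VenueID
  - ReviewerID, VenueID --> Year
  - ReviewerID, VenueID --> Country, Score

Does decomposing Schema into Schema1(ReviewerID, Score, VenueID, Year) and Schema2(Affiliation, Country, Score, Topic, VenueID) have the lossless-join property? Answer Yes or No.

No

Common attributes: {Score, VenueID}; their closure is {Score, VenueID}.
Neither Schema1 nor Schema2 is contained in that closure, so the decomposition is lossy.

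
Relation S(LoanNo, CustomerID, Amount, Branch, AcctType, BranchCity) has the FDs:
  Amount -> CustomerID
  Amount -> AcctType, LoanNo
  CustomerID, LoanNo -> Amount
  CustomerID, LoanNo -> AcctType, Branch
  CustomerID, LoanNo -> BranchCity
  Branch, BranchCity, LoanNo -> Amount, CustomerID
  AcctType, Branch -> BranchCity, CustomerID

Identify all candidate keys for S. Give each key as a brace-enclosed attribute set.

{Amount} is a candidate key since {Amount}⁺ = {AcctType, Amount, Branch, BranchCity, CustomerID, LoanNo} covers every attribute.
{CustomerID, LoanNo} is a candidate key since {CustomerID, LoanNo}⁺ = {AcctType, Amount, Branch, BranchCity, CustomerID, LoanNo} covers every attribute.
{AcctType, Branch, LoanNo} is a candidate key since {AcctType, Branch, LoanNo}⁺ = {AcctType, Amount, Branch, BranchCity, CustomerID, LoanNo} covers every attribute.
{Branch, BranchCity, LoanNo} is a candidate key since {Branch, BranchCity, LoanNo}⁺ = {AcctType, Amount, Branch, BranchCity, CustomerID, LoanNo} covers every attribute.
Any other superkey properly contains one of these, so there are no further candidate keys.

{AcctType, Branch, LoanNo}, {Amount}, {Branch, BranchCity, LoanNo}, {CustomerID, LoanNo}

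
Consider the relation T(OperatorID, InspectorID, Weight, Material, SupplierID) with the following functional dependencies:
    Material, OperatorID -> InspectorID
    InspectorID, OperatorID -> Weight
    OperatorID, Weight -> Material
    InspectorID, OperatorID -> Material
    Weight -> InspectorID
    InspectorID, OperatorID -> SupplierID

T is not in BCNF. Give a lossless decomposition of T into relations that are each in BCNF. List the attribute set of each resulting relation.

Candidate keys of the original relation: {InspectorID, OperatorID}, {Material, OperatorID}, {OperatorID, Weight}.
Within {InspectorID, Material, OperatorID, SupplierID, Weight}: {Weight}⁺ ∩ {InspectorID, Material, OperatorID, SupplierID, Weight} = {InspectorID, Weight}, not the whole set, so Weight -> InspectorID violates BCNF; decompose into {InspectorID, Weight} and {Material, OperatorID, SupplierID, Weight}.
{InspectorID, Weight} is in BCNF.
{Material, OperatorID, SupplierID, Weight} is in BCNF.

{InspectorID, Weight}; {Material, OperatorID, SupplierID, Weight}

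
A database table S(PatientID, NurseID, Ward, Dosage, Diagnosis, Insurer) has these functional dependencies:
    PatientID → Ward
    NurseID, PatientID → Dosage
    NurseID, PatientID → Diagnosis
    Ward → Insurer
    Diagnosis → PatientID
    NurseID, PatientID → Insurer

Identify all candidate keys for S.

{Diagnosis, NurseID}, {NurseID, PatientID}

Attributes never on any right-hand side: {NurseID} — every candidate key must contain it.
Closure of {Diagnosis, NurseID} is {Diagnosis, Dosage, Insurer, NurseID, PatientID, Ward}, the whole schema; {Diagnosis, NurseID} is a candidate key.
Closure of {NurseID, PatientID} is {Diagnosis, Dosage, Insurer, NurseID, PatientID, Ward}, the whole schema; {NurseID, PatientID} is a candidate key.
Any other superkey properly contains one of these, so there are no further candidate keys.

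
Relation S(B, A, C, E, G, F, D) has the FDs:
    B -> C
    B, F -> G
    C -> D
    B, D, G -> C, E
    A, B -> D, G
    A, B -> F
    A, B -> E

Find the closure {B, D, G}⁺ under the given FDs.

Start with {B, D, G}.
B -> C applies; add {C} → now {B, C, D, G}.
B, D, G -> C, E applies; add {E} → now {B, C, D, E, G}.
No further FD applies.

{B, C, D, E, G}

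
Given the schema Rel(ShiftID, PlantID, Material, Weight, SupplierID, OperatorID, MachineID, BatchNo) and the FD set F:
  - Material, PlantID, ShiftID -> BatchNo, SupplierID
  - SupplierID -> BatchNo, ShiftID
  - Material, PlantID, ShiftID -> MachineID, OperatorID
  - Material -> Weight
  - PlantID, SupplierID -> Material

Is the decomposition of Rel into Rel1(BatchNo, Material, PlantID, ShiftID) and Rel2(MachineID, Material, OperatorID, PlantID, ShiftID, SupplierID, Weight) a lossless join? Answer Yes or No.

Common attributes: {Material, PlantID, ShiftID}; their closure is {BatchNo, MachineID, Material, OperatorID, PlantID, ShiftID, SupplierID, Weight}.
This includes all of Rel1, so the common attributes are a superkey of Rel1 — the join is lossless.

Yes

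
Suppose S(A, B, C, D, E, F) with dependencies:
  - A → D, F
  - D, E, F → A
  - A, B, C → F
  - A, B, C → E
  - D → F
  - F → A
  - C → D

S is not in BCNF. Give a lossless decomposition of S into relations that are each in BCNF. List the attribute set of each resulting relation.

Candidate key of the original relation: {B, C}.
In {A, B, C, D, E, F}, {A} is not a superkey ({A}⁺ restricted to this set is {A, D, F}), so split on A → D, F into {A, D, F} and {A, B, C, E}.
{A, D, F}: every determinant is a superkey — BCNF.
In {A, B, C, E}, {C} is not a superkey ({C}⁺ restricted to this set is {A, C}), so split on C → A into {A, C} and {B, C, E}.
{A, C}: every determinant is a superkey — BCNF.
{B, C, E}: every determinant is a superkey — BCNF.

{A, C}; {A, D, F}; {B, C, E}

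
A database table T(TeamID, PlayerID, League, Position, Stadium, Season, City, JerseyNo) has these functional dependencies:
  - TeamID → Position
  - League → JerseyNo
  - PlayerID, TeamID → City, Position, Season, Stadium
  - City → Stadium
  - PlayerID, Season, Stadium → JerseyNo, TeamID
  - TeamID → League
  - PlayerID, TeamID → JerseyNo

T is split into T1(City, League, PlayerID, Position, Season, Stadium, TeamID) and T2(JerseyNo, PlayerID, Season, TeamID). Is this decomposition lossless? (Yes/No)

T1 ∩ T2 = {PlayerID, Season, TeamID}; its closure under F is {City, JerseyNo, League, PlayerID, Position, Season, Stadium, TeamID}.
Since T1 ⊆ {City, JerseyNo, League, PlayerID, Position, Season, Stadium, TeamID}, the intersection is a superkey of T1; the decomposition is lossless.

Yes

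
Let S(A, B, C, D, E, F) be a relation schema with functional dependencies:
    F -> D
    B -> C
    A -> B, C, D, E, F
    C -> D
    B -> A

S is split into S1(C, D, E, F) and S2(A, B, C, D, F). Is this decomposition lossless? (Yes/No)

S1 ∩ S2 = {C, D, F}; its closure under F is {C, D, F}.
S1 ⊄ {C, D, F} and S2 ⊄ {C, D, F}, so the split is lossy.

No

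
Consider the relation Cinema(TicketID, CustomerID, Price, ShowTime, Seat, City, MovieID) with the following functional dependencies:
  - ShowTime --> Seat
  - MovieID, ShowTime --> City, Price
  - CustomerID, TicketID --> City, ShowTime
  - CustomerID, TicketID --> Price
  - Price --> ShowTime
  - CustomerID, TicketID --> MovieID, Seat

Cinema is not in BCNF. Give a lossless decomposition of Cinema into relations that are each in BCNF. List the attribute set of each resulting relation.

{City, MovieID, Price}; {CustomerID, MovieID, ShowTime, TicketID}; {Price, ShowTime}; {Seat, ShowTime}

Candidate key of the original relation: {CustomerID, TicketID}.
{City, CustomerID, MovieID, Price, Seat, ShowTime, TicketID}: {ShowTime} determines {Seat, ShowTime} here but is not a superkey — split on ShowTime --> Seat, giving {Seat, ShowTime} and {City, CustomerID, MovieID, Price, ShowTime, TicketID}.
{Seat, ShowTime} is in BCNF.
{City, CustomerID, MovieID, Price, ShowTime, TicketID}: {MovieID, ShowTime} determines {City, MovieID, Price, ShowTime} here but is not a superkey — split on MovieID, ShowTime --> City, Price, giving {City, MovieID, Price, ShowTime} and {CustomerID, MovieID, ShowTime, TicketID}.
{City, MovieID, Price, ShowTime}: {Price} determines {Price, ShowTime} here but is not a superkey — split on Price --> ShowTime, giving {Price, ShowTime} and {City, MovieID, Price}.
{Price, ShowTime} is in BCNF.
{City, MovieID, Price} is in BCNF.
{CustomerID, MovieID, ShowTime, TicketID} is in BCNF.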